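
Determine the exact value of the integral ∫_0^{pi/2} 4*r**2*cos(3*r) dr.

8/27 - pi**2/3

Integrate by parts twice (u = r^2, dv = 4*cos(3*r) dr).
An antiderivative is F(r) = 4*r**2*sin(3*r)/3 + 8*r*cos(3*r)/9 - 8*sin(3*r)/27.
Then F(pi/2) - F(0) = (8/27 - pi**2/3) - (0) = 8/27 - pi**2/3.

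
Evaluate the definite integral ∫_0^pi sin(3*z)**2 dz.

Use the identity sin^2(3*z) = (1 - cos(6*z))/2.
An antiderivative is F(z) = z/2 - sin(6*z)/12.
Then F(pi) - F(0) = (pi/2) - (0) = pi/2.

pi/2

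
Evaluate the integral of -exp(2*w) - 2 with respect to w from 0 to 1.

An antiderivative is F(w) = -exp(2*w)/2 - 2*w.
Then F(1) - F(0) = (-exp(2)/2 - 2) - (-1/2) = -exp(2)/2 - 3/2.

-exp(2)/2 - 3/2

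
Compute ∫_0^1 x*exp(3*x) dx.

1/9 + 2*exp(3)/9

Integrate by parts once (u = x, dv = exp(3*x) dx).
An antiderivative is F(x) = (3*x - 1)*exp(3*x)/9.
Then F(1) - F(0) = (2*exp(3)/9) - (-1/9) = 1/9 + 2*exp(3)/9.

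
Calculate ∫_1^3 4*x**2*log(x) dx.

Integrate by parts once (u = ln x, dv = 4*x**2 dx).
An antiderivative is F(x) = 4*x**3*(3*log(x) - 1)/9.
Then F(3) - F(1) = (-12 + 36*log(3)) - (-4/9) = -104/9 + 36*log(3).

-104/9 + 36*log(3)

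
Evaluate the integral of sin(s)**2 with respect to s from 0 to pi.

pi/2

Use the identity sin^2(s) = (1 - cos(2*s))/2.
An antiderivative is F(s) = s/2 - sin(2*s)/4.
Then F(pi) - F(0) = (pi/2) - (0) = pi/2.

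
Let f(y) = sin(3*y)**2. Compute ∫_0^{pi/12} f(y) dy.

Use the identity sin^2(3*y) = (1 - cos(6*y))/2.
An antiderivative is F(y) = y/2 - sin(6*y)/12.
Then F(pi/12) - F(0) = (-1/12 + pi/24) - (0) = -1/12 + pi/24.

-1/12 + pi/24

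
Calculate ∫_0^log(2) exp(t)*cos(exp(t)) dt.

Let u = exp(t), so du = exp(t) dt. When t = 0, u = 1; when t = log(2), u = 2.
The integral becomes ∫ cos(u) du from 1 to 2, with antiderivative sin(u).
Back in t: F(t) = sin(exp(t)).
Then F(log(2)) - F(0) = (sin(2)) - (sin(1)) = -sin(1) + sin(2).

-sin(1) + sin(2)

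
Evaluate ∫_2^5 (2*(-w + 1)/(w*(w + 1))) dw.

log(25/64)

Factor the denominator: w**2 + w = (w + 1)w.
Partial fractions: 2*(-w + 1)/(w*(w + 1)) = -4/(w + 1) + 2/w.
An antiderivative is F(w) = 2*log(w) - 4*log(w + 1).
Then F(5) - F(2) = (-4*log(3) - 4*log(2) + 2*log(5)) - (log(4/81)) = log(25/64).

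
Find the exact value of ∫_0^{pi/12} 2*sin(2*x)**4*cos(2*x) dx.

Let u = sin(2*x), so du = 2*cos(2*x) dx. When x = 0, u = 0; when x = pi/12, u = 1/2.
The integral becomes ∫ u**4 du from 0 to 1/2, with antiderivative u**5/5.
Back in x: F(x) = sin(2*x)**5/5.
Then F(pi/12) - F(0) = (1/160) - (0) = 1/160.

1/160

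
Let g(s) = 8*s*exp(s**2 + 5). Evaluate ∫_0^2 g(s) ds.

Let u = s**2 + 5, so du = 2*s ds. When s = 0, u = 5; when s = 2, u = 9.
The integral becomes 4·∫ exp(u) du from 5 to 9, with antiderivative 4*exp(u).
Back in s: F(s) = 4*exp(s**2 + 5).
Then F(2) - F(0) = (4*exp(9)) - (4*exp(5)) = -4*(1 - exp(4))*exp(5).

-4*(1 - exp(4))*exp(5)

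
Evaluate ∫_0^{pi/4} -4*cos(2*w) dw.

-2

An antiderivative is F(w) = -2*sin(2*w).
Then F(pi/4) - F(0) = (-2) - (0) = -2.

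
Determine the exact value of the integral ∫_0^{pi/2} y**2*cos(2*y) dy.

-pi/4

Integrate by parts twice (u = y^2, dv = cos(2*y) dy).
An antiderivative is F(y) = y**2*sin(2*y)/2 + y*cos(2*y)/2 - sin(2*y)/4.
Then F(pi/2) - F(0) = (-pi/4) - (0) = -pi/4.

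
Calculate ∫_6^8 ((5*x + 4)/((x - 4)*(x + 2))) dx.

Factor the denominator: x**2 - 2*x - 8 = (x + 2)(x - 4).
Partial fractions: (5*x + 4)/((x - 4)*(x + 2)) = 1/(x + 2) + 4/(x - 4).
An antiderivative is F(x) = 4*log(x - 4) + log(x + 2).
Then F(8) - F(6) = (log(5) + 9*log(2)) - (7*log(2)) = log(20).

log(20)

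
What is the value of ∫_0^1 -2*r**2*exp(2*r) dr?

1/2 - exp(2)/2

Integrate by parts twice (u = r^2, dv = -2*exp(2*r) dr).
An antiderivative is F(r) = (-2*r**2 + 2*r - 1)*exp(2*r)/2.
Then F(1) - F(0) = (-exp(2)/2) - (-1/2) = 1/2 - exp(2)/2.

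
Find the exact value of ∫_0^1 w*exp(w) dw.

Integrate by parts once (u = w, dv = exp(w) dw).
An antiderivative is F(w) = (w - 1)*exp(w).
Then F(1) - F(0) = (0) - (-1) = 1.

1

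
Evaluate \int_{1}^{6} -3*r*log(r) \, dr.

-54*log(3) - 54*log(2) + 105/4

Integrate by parts once (u = ln r, dv = -3*r dr).
An antiderivative is F(r) = -3*r**2*(2*log(r) - 1)/4.
Then F(6) - F(1) = (-54*log(3) - 54*log(2) + 27) - (3/4) = -54*log(3) - 54*log(2) + 105/4.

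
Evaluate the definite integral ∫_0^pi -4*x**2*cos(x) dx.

8*pi

Integrate by parts twice (u = x^2, dv = -4*cos(x) dx).
An antiderivative is F(x) = -4*x**2*sin(x) - 8*x*cos(x) + 8*sin(x).
Then F(pi) - F(0) = (8*pi) - (0) = 8*pi.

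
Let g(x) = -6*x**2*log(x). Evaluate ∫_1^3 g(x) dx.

52/3 - 54*log(3)

Integrate by parts once (u = ln x, dv = -6*x**2 dx).
An antiderivative is F(x) = -2*x**3*(3*log(x) - 1)/3.
Then F(3) - F(1) = (18 - 54*log(3)) - (2/3) = 52/3 - 54*log(3).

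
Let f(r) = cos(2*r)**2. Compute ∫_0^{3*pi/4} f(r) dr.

Use the identity cos^2(2*r) = (1 + cos(4*r))/2.
An antiderivative is F(r) = r/2 + sin(4*r)/8.
Then F(3*pi/4) - F(0) = (3*pi/8) - (0) = 3*pi/8.

3*pi/8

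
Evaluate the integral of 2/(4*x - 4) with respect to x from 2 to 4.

An antiderivative is F(x) = log(4*x - 4)/2.
Then F(4) - F(2) = (log(12)/2) - (log(2)) = log(3)/2.

log(3)/2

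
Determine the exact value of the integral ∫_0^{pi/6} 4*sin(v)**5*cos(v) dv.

Let u = sin(v), so du = cos(v) dv. When v = 0, u = 0; when v = pi/6, u = 1/2.
The integral becomes 4·∫ u**5 du from 0 to 1/2, with antiderivative 2*u**6/3.
Back in v: F(v) = 2*sin(v)**6/3.
Then F(pi/6) - F(0) = (1/96) - (0) = 1/96.

1/96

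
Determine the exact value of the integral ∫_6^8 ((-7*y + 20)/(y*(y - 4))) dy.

Factor the denominator: y**2 - 4*y = y(y - 4).
Partial fractions: (-7*y + 20)/(y*(y - 4)) = -5/y - 2/(y - 4).
An antiderivative is F(y) = -5*log(y) - 2*log(y - 4).
Then F(8) - F(6) = (-19*log(2)) - (-5*log(3) - 7*log(2)) = -12*log(2) + 5*log(3).

-12*log(2) + 5*log(3)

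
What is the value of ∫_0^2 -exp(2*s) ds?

An antiderivative is F(s) = -exp(2*s)/2.
Then F(2) - F(0) = (-exp(4)/2) - (-1/2) = 1/2 - exp(4)/2.

1/2 - exp(4)/2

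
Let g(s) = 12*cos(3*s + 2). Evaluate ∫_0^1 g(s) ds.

Let u = 3*s + 2, so du = 3 ds. When s = 0, u = 2; when s = 1, u = 5.
The integral becomes 4·∫ cos(u) du from 2 to 5, with antiderivative 4*sin(u).
Back in s: F(s) = 4*sin(3*s + 2).
Then F(1) - F(0) = (4*sin(5)) - (4*sin(2)) = 4*sin(5) - 4*sin(2).

4*sin(5) - 4*sin(2)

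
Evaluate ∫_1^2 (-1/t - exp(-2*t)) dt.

-log(2) - exp(-2)/2 + exp(-4)/2

An antiderivative is F(t) = -log(t) + exp(-2*t)/2.
Then F(2) - F(1) = (-log(2) + exp(-4)/2) - (exp(-2)/2) = -log(2) - exp(-2)/2 + exp(-4)/2.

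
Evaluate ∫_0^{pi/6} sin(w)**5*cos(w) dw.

1/384

Let u = sin(w), so du = cos(w) dw. When w = 0, u = 0; when w = pi/6, u = 1/2.
The integral becomes ∫ u**5 du from 0 to 1/2, with antiderivative u**6/6.
Back in w: F(w) = sin(w)**6/6.
Then F(pi/6) - F(0) = (1/384) - (0) = 1/384.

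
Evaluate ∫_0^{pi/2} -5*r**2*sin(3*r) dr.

10/27 + 5*pi/9

Integrate by parts twice (u = r^2, dv = -5*sin(3*r) dr).
An antiderivative is F(r) = 5*r**2*cos(3*r)/3 - 10*r*sin(3*r)/9 - 10*cos(3*r)/27.
Then F(pi/2) - F(0) = (5*pi/9) - (-10/27) = 10/27 + 5*pi/9.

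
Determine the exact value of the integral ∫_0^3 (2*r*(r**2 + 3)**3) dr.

Let u = r**2 + 3, so du = 2*r dr. When r = 0, u = 3; when r = 3, u = 12.
The integral becomes ∫ u**3 du from 3 to 12, with antiderivative u**4/4.
Back in r: F(r) = (r**2 + 3)**4/4.
Then F(3) - F(0) = (5184) - (81/4) = 20655/4.

20655/4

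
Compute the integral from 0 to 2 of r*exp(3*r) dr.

Integrate by parts once (u = r, dv = exp(3*r) dr).
An antiderivative is F(r) = (3*r - 1)*exp(3*r)/9.
Then F(2) - F(0) = (5*exp(6)/9) - (-1/9) = 1/9 + 5*exp(6)/9.

1/9 + 5*exp(6)/9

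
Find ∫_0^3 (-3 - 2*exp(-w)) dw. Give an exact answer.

-11 + 2*exp(-3)

An antiderivative is F(w) = -3*w + 2*exp(-w).
Then F(3) - F(0) = (-9 + 2*exp(-3)) - (2) = -11 + 2*exp(-3).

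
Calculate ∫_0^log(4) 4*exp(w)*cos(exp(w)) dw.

-4*sin(1) + 4*sin(4)

Let u = exp(w), so du = exp(w) dw. When w = 0, u = 1; when w = log(4), u = 4.
The integral becomes 4·∫ cos(u) du from 1 to 4, with antiderivative 4*sin(u).
Back in w: F(w) = 4*sin(exp(w)).
Then F(log(4)) - F(0) = (4*sin(4)) - (4*sin(1)) = -4*sin(1) + 4*sin(4).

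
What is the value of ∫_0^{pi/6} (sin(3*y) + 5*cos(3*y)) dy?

An antiderivative is F(y) = 5*sin(3*y)/3 - cos(3*y)/3.
Then F(pi/6) - F(0) = (5/3) - (-1/3) = 2.

2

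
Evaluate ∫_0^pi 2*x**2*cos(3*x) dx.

Integrate by parts twice (u = x^2, dv = 2*cos(3*x) dx).
An antiderivative is F(x) = 2*x**2*sin(3*x)/3 + 4*x*cos(3*x)/9 - 4*sin(3*x)/27.
Then F(pi) - F(0) = (-4*pi/9) - (0) = -4*pi/9.

-4*pi/9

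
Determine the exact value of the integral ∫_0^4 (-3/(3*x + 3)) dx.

-log(5)

An antiderivative is F(x) = -log(3*x + 3).
Then F(4) - F(0) = (-log(15)) - (-log(3)) = -log(5).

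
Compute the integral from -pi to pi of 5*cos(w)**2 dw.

5*pi

Use the identity cos^2(w) = (1 + cos(2*w))/2.
An antiderivative is F(w) = 5*w/2 + 5*sin(2*w)/4.
Then F(pi) - F(-pi) = (5*pi/2) - (-5*pi/2) = 5*pi.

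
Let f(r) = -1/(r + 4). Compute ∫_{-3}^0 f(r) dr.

-log(4)

An antiderivative is F(r) = -log(r + 4).
Then F(0) - F(-3) = (-log(4)) - (0) = -log(4).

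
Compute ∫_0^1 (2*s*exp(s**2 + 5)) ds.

-exp(5) + exp(6)

Let u = s**2 + 5, so du = 2*s ds. When s = 0, u = 5; when s = 1, u = 6.
The integral becomes ∫ exp(u) du from 5 to 6, with antiderivative exp(u).
Back in s: F(s) = exp(s**2 + 5).
Then F(1) - F(0) = (exp(6)) - (exp(5)) = -exp(5) + exp(6).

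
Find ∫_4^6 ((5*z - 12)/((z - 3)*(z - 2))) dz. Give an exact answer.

Factor the denominator: z**2 - 5*z + 6 = (z - 2)(z - 3).
Partial fractions: (5*z - 12)/((z - 3)*(z - 2)) = 2/(z - 2) + 3/(z - 3).
An antiderivative is F(z) = 3*log(z - 3) + 2*log(z - 2).
Then F(6) - F(4) = (4*log(2) + 3*log(3)) - (log(4)) = 2*log(2) + 3*log(3).

2*log(2) + 3*log(3)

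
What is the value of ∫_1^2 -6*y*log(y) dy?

9/2 - 12*log(2)

Integrate by parts once (u = ln y, dv = -6*y dy).
An antiderivative is F(y) = -3*y**2*(2*log(y) - 1)/2.
Then F(2) - F(1) = (6 - 12*log(2)) - (3/2) = 9/2 - 12*log(2).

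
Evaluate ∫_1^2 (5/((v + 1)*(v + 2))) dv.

Factor the denominator: v**2 + 3*v + 2 = (v + 2)(v + 1).
Partial fractions: 5/((v + 1)*(v + 2)) = -5/(v + 2) + 5/(v + 1).
An antiderivative is F(v) = 5*log(v + 1) - 5*log(v + 2).
Then F(2) - F(1) = (-10*log(2) + 5*log(3)) - (-5*log(3) + 5*log(2)) = -15*log(2) + 10*log(3).

-15*log(2) + 10*log(3)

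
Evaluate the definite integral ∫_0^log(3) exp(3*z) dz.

26/3

Let u = exp(z), so du = exp(z) dz. When z = 0, u = 1; when z = log(3), u = 3.
The integral becomes ∫ u**2 du from 1 to 3, with antiderivative u**3/3.
Back in z: F(z) = exp(3*z)/3.
Then F(log(3)) - F(0) = (9) - (1/3) = 26/3.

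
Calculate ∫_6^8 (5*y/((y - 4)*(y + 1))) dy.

-log(7) + 2*log(3) + 4*log(2)

Factor the denominator: y**2 - 3*y - 4 = (y + 1)(y - 4).
Partial fractions: 5*y/((y - 4)*(y + 1)) = 1/(y + 1) + 4/(y - 4).
An antiderivative is F(y) = 4*log(y - 4) + log(y + 1).
Then F(8) - F(6) = (2*log(3) + 8*log(2)) - (log(7) + 4*log(2)) = -log(7) + 2*log(3) + 4*log(2).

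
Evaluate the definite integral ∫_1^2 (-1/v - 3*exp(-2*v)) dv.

-log(2) - 3*exp(-2)/2 + 3*exp(-4)/2

An antiderivative is F(v) = -log(v) + 3*exp(-2*v)/2.
Then F(2) - F(1) = (-log(2) + 3*exp(-4)/2) - (3*exp(-2)/2) = -log(2) - 3*exp(-2)/2 + 3*exp(-4)/2.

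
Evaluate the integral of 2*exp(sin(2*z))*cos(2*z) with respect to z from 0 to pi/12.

Let u = sin(2*z), so du = 2*cos(2*z) dz. When z = 0, u = 0; when z = pi/12, u = 1/2.
The integral becomes ∫ exp(u) du from 0 to 1/2, with antiderivative exp(u).
Back in z: F(z) = exp(sin(2*z)).
Then F(pi/12) - F(0) = (exp(1/2)) - (1) = -1 + exp(1/2).

-1 + exp(1/2)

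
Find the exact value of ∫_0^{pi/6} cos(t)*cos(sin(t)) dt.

sin(1/2)

Let u = sin(t), so du = cos(t) dt. When t = 0, u = 0; when t = pi/6, u = 1/2.
The integral becomes ∫ cos(u) du from 0 to 1/2, with antiderivative sin(u).
Back in t: F(t) = sin(sin(t)).
Then F(pi/6) - F(0) = (sin(1/2)) - (0) = sin(1/2).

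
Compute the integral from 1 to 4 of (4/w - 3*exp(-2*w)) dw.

An antiderivative is F(w) = 4*log(w) + 3*exp(-2*w)/2.
Then F(4) - F(1) = (3*exp(-8)/2 + 8*log(2)) - (3*exp(-2)/2) = -3*exp(-2)/2 + 3*exp(-8)/2 + 8*log(2).

-3*exp(-2)/2 + 3*exp(-8)/2 + 8*log(2)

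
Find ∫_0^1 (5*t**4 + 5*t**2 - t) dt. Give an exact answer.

13/6

By the power rule, an antiderivative is F(t) = t**5 + 5*t**3/3 - t**2/2.
Then F(1) - F(0) = (13/6) - (0) = 13/6.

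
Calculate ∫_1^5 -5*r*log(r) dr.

Integrate by parts once (u = ln r, dv = -5*r dr).
An antiderivative is F(r) = -5*r**2*(2*log(r) - 1)/4.
Then F(5) - F(1) = (125/4 - 125*log(5)/2) - (5/4) = 30 - 125*log(5)/2.

30 - 125*log(5)/2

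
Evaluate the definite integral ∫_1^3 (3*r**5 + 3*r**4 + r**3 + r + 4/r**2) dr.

By the power rule, an antiderivative is F(r) = r**6/2 + 3*r**5/5 + r**4/4 + r**2/2 - 4/r.
Then F(3) - F(1) = (32023/60) - (-43/20) = 8038/15.

8038/15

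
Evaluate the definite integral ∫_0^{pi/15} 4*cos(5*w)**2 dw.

sqrt(3)/10 + 2*pi/15

Use the identity cos^2(5*w) = (1 + cos(10*w))/2.
An antiderivative is F(w) = 2*w + sin(10*w)/5.
Then F(pi/15) - F(0) = (sqrt(3)/10 + 2*pi/15) - (0) = sqrt(3)/10 + 2*pi/15.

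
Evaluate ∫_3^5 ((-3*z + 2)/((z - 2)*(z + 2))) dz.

Factor the denominator: z**2 - 4 = (z + 2)(z - 2).
Partial fractions: (-3*z + 2)/((z - 2)*(z + 2)) = -2/(z + 2) - 1/(z - 2).
An antiderivative is F(z) = -log(z - 2) - 2*log(z + 2).
Then F(5) - F(3) = (-2*log(7) - log(3)) - (-log(25)) = -2*log(7) - log(3) + 2*log(5).

-2*log(7) - log(3) + 2*log(5)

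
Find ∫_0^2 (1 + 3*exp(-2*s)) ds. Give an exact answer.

An antiderivative is F(s) = s - 3*exp(-2*s)/2.
Then F(2) - F(0) = (2 - 3*exp(-4)/2) - (-3/2) = 7/2 - 3*exp(-4)/2.

7/2 - 3*exp(-4)/2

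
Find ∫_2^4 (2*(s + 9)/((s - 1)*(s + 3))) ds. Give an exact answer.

Factor the denominator: s**2 + 2*s - 3 = (s + 3)(s - 1).
Partial fractions: 2*(s + 9)/((s - 1)*(s + 3)) = -3/(s + 3) + 5/(s - 1).
An antiderivative is F(s) = 5*log(s - 1) - 3*log(s + 3).
Then F(4) - F(2) = (-3*log(7) + 5*log(3)) - (-3*log(5)) = -3*log(7) + 3*log(5) + 5*log(3).

-3*log(7) + 3*log(5) + 5*log(3)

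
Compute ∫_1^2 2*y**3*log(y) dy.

-15/8 + 8*log(2)

Integrate by parts once (u = ln y, dv = 2*y**3 dy).
An antiderivative is F(y) = y**4*(4*log(y) - 1)/8.
Then F(2) - F(1) = (-2 + 8*log(2)) - (-1/8) = -15/8 + 8*log(2).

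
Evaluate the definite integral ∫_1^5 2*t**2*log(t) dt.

-248/9 + 250*log(5)/3

Integrate by parts once (u = ln t, dv = 2*t**2 dt).
An antiderivative is F(t) = 2*t**3*(3*log(t) - 1)/9.
Then F(5) - F(1) = (-250/9 + 250*log(5)/3) - (-2/9) = -248/9 + 250*log(5)/3.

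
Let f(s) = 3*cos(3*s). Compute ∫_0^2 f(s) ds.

sin(6)

Let u = 3*s, so du = 3 ds. When s = 0, u = 0; when s = 2, u = 6.
The integral becomes ∫ cos(u) du from 0 to 6, with antiderivative sin(u).
Back in s: F(s) = sin(3*s).
Then F(2) - F(0) = (sin(6)) - (0) = sin(6).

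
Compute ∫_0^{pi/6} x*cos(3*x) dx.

Integrate by parts once (u = x, dv = cos(3*x) dx).
An antiderivative is F(x) = x*sin(3*x)/3 + cos(3*x)/9.
Then F(pi/6) - F(0) = (pi/18) - (1/9) = -1/9 + pi/18.

-1/9 + pi/18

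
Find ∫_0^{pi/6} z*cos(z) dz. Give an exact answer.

-1 + pi/12 + sqrt(3)/2

Integrate by parts once (u = z, dv = cos(z) dz).
An antiderivative is F(z) = z*sin(z) + cos(z).
Then F(pi/6) - F(0) = (pi/12 + sqrt(3)/2) - (1) = -1 + pi/12 + sqrt(3)/2.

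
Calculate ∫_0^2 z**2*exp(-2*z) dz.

Integrate by parts twice (u = z^2, dv = exp(-2*z) dz).
An antiderivative is F(z) = (-2*z**2 - 2*z - 1)*exp(-2*z)/4.
Then F(2) - F(0) = (-13*exp(-4)/4) - (-1/4) = (-13 + exp(4))*exp(-4)/4.

(-13 + exp(4))*exp(-4)/4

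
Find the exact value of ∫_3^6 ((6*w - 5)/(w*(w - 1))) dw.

Factor the denominator: w**2 - w = w(w - 1).
Partial fractions: (6*w - 5)/(w*(w - 1)) = 5/w + 1/(w - 1).
An antiderivative is F(w) = 5*log(w) + log(w - 1).
Then F(6) - F(3) = (log(5) + 5*log(2) + 5*log(3)) - (log(2) + 5*log(3)) = log(80).

log(80)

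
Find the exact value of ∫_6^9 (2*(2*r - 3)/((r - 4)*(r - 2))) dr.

Factor the denominator: r**2 - 6*r + 8 = (r - 2)(r - 4).
Partial fractions: 2*(2*r - 3)/((r - 4)*(r - 2)) = -1/(r - 2) + 5/(r - 4).
An antiderivative is F(r) = 5*log(r - 4) - log(r - 2).
Then F(9) - F(6) = (-log(7) + 5*log(5)) - (log(8)) = -3*log(2) - log(7) + 5*log(5).

-3*log(2) - log(7) + 5*log(5)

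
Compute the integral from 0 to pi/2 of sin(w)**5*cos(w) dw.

1/6

Let u = sin(w), so du = cos(w) dw. When w = 0, u = 0; when w = pi/2, u = 1.
The integral becomes ∫ u**5 du from 0 to 1, with antiderivative u**6/6.
Back in w: F(w) = sin(w)**6/6.
Then F(pi/2) - F(0) = (1/6) - (0) = 1/6.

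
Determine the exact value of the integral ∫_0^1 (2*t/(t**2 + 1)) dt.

log(2)

Let u = t**2 + 1, so du = 2*t dt. When t = 0, u = 1; when t = 1, u = 2.
The integral becomes ∫ 1/u du from 1 to 2, with antiderivative log(u).
Back in t: F(t) = log(t**2 + 1).
Then F(1) - F(0) = (log(2)) - (0) = log(2).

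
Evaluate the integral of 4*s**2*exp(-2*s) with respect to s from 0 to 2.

Integrate by parts twice (u = s^2, dv = 4*exp(-2*s) ds).
An antiderivative is F(s) = (-2*s**2 - 2*s - 1)*exp(-2*s).
Then F(2) - F(0) = (-13*exp(-4)) - (-1) = 1 - 13*exp(-4).

1 - 13*exp(-4)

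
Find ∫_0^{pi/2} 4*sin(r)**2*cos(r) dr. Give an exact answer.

Let u = sin(r), so du = cos(r) dr. When r = 0, u = 0; when r = pi/2, u = 1.
The integral becomes 4·∫ u**2 du from 0 to 1, with antiderivative 4*u**3/3.
Back in r: F(r) = 4*sin(r)**3/3.
Then F(pi/2) - F(0) = (4/3) - (0) = 4/3.

4/3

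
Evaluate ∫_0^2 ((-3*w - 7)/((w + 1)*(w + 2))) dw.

Factor the denominator: w**2 + 3*w + 2 = (w + 2)(w + 1).
Partial fractions: (-3*w - 7)/((w + 1)*(w + 2)) = 1/(w + 2) - 4/(w + 1).
An antiderivative is F(w) = -4*log(w + 1) + log(w + 2).
Then F(2) - F(0) = (log(4/81)) - (log(2)) = log(2/81).

log(2/81)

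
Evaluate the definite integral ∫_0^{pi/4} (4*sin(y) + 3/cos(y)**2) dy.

7 - 2*sqrt(2)

An antiderivative is F(y) = -4*cos(y) + 3*tan(y).
Then F(pi/4) - F(0) = (3 - 2*sqrt(2)) - (-4) = 7 - 2*sqrt(2).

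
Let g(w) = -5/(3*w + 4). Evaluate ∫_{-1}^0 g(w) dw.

-10*log(2)/3

An antiderivative is F(w) = -5*log(3*w + 4)/3.
Then F(0) - F(-1) = (-10*log(2)/3) - (0) = -10*log(2)/3.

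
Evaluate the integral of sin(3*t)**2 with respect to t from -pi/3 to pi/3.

pi/3

Use the identity sin^2(3*t) = (1 - cos(6*t))/2.
An antiderivative is F(t) = t/2 - sin(6*t)/12.
Then F(pi/3) - F(-pi/3) = (pi/6) - (-pi/6) = pi/3.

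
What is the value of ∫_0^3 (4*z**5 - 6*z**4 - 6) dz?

By the power rule, an antiderivative is F(z) = 2*z**6/3 - 6*z**5/5 - 6*z.
Then F(3) - F(0) = (882/5) - (0) = 882/5.

882/5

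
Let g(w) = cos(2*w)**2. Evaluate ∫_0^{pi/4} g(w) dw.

Use the identity cos^2(2*w) = (1 + cos(4*w))/2.
An antiderivative is F(w) = w/2 + sin(4*w)/8.
Then F(pi/4) - F(0) = (pi/8) - (0) = pi/8.

pi/8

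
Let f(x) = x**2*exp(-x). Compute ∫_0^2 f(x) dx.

2 - 10*exp(-2)

Integrate by parts twice (u = x^2, dv = exp(-x) dx).
An antiderivative is F(x) = (-x**2 - 2*x - 2)*exp(-x).
Then F(2) - F(0) = (-10*exp(-2)) - (-2) = 2 - 10*exp(-2).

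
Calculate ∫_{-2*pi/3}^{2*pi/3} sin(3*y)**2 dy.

2*pi/3

Use the identity sin^2(3*y) = (1 - cos(6*y))/2.
An antiderivative is F(y) = y/2 - sin(6*y)/12.
Then F(2*pi/3) - F(-2*pi/3) = (pi/3) - (-pi/3) = 2*pi/3.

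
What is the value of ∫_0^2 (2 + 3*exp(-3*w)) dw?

5 - exp(-6)

An antiderivative is F(w) = 2*w - exp(-3*w).
Then F(2) - F(0) = (4 - exp(-6)) - (-1) = 5 - exp(-6).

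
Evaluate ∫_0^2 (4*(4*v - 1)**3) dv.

Let u = 4*v - 1, so du = 4 dv. When v = 0, u = -1; when v = 2, u = 7.
The integral becomes ∫ u**3 du from -1 to 7, with antiderivative u**4/4.
Back in v: F(v) = (4*v - 1)**4/4.
Then F(2) - F(0) = (2401/4) - (1/4) = 600.

600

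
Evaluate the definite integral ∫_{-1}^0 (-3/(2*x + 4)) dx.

-3*log(2)/2

An antiderivative is F(x) = -3*log(2*x + 4)/2.
Then F(0) - F(-1) = (-log(8)) - (-3*log(2)/2) = -3*log(2)/2.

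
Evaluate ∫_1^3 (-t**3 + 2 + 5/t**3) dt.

By the power rule, an antiderivative is F(t) = -t**4/4 + 2*t - 5/(2*t**2).
Then F(3) - F(1) = (-523/36) - (-3/4) = -124/9.

-124/9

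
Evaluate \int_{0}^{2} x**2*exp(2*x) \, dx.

Integrate by parts twice (u = x^2, dv = exp(2*x) dx).
An antiderivative is F(x) = (2*x**2 - 2*x + 1)*exp(2*x)/4.
Then F(2) - F(0) = (5*exp(4)/4) - (1/4) = -1/4 + 5*exp(4)/4.

-1/4 + 5*exp(4)/4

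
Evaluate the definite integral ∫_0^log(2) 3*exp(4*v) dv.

45/4

Let u = exp(v), so du = exp(v) dv. When v = 0, u = 1; when v = log(2), u = 2.
The integral becomes 3·∫ u**3 du from 1 to 2, with antiderivative 3*u**4/4.
Back in v: F(v) = 3*exp(4*v)/4.
Then F(log(2)) - F(0) = (12) - (3/4) = 45/4.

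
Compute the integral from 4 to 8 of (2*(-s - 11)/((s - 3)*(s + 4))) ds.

-4*log(5) - 2*log(2) + 2*log(3)

Factor the denominator: s**2 + s - 12 = (s + 4)(s - 3).
Partial fractions: 2*(-s - 11)/((s - 3)*(s + 4)) = 2/(s + 4) - 4/(s - 3).
An antiderivative is F(s) = -4*log(s - 3) + 2*log(s + 4).
Then F(8) - F(4) = (-4*log(5) + 2*log(3) + 4*log(2)) - (log(64)) = -4*log(5) - 2*log(2) + 2*log(3).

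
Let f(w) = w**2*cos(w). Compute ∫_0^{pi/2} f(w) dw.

-2 + pi**2/4

Integrate by parts twice (u = w^2, dv = cos(w) dw).
An antiderivative is F(w) = w**2*sin(w) + 2*w*cos(w) - 2*sin(w).
Then F(pi/2) - F(0) = (-2 + pi**2/4) - (0) = -2 + pi**2/4.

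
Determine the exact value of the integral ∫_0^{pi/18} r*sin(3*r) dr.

Integrate by parts once (u = r, dv = sin(3*r) dr).
An antiderivative is F(r) = -r*cos(3*r)/3 + sin(3*r)/9.
Then F(pi/18) - F(0) = (-sqrt(3)*pi/108 + 1/18) - (0) = -sqrt(3)*pi/108 + 1/18.

-sqrt(3)*pi/108 + 1/18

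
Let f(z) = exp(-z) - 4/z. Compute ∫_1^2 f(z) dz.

An antiderivative is F(z) = -4*log(z) - exp(-z).
Then F(2) - F(1) = (-4*log(2) - exp(-2)) - (-exp(-1)) = -4*log(2) - exp(-2) + exp(-1).

-4*log(2) - exp(-2) + exp(-1)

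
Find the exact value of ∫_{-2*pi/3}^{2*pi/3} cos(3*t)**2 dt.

2*pi/3

Use the identity cos^2(3*t) = (1 + cos(6*t))/2.
An antiderivative is F(t) = t/2 + sin(6*t)/12.
Then F(2*pi/3) - F(-2*pi/3) = (pi/3) - (-pi/3) = 2*pi/3.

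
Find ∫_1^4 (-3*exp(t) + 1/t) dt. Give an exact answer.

-3*exp(4) + log(4) + 3*exp(1)

An antiderivative is F(t) = -3*exp(t) + log(t).
Then F(4) - F(1) = (-3*exp(4) + log(4)) - (-3*exp(1)) = -3*exp(4) + log(4) + 3*exp(1).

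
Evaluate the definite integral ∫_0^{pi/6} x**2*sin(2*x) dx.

-1/8 - pi**2/144 + sqrt(3)*pi/24

Integrate by parts twice (u = x^2, dv = sin(2*x) dx).
An antiderivative is F(x) = -x**2*cos(2*x)/2 + x*sin(2*x)/2 + cos(2*x)/4.
Then F(pi/6) - F(0) = (-pi**2/144 + 1/8 + sqrt(3)*pi/24) - (1/4) = -1/8 - pi**2/144 + sqrt(3)*pi/24.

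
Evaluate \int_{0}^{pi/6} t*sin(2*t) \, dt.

-pi/24 + sqrt(3)/8

Integrate by parts once (u = t, dv = sin(2*t) dt).
An antiderivative is F(t) = -t*cos(2*t)/2 + sin(2*t)/4.
Then F(pi/6) - F(0) = (-pi/24 + sqrt(3)/8) - (0) = -pi/24 + sqrt(3)/8.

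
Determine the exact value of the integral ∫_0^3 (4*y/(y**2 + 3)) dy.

Let u = y**2 + 3, so du = 2*y dy. When y = 0, u = 3; when y = 3, u = 12.
The integral becomes 2·∫ 1/u du from 3 to 12, with antiderivative 2*log(u).
Back in y: F(y) = 2*log(y**2 + 3).
Then F(3) - F(0) = (2*log(3) + 4*log(2)) - (log(9)) = log(16).

log(16)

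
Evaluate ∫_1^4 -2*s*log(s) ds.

15/2 - 32*log(2)

Integrate by parts once (u = ln s, dv = -2*s ds).
An antiderivative is F(s) = -s**2*(2*log(s) - 1)/2.
Then F(4) - F(1) = (8 - 32*log(2)) - (1/2) = 15/2 - 32*log(2).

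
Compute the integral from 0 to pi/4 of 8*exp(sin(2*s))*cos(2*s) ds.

Let u = sin(2*s), so du = 2*cos(2*s) ds. When s = 0, u = 0; when s = pi/4, u = 1.
The integral becomes 4·∫ exp(u) du from 0 to 1, with antiderivative 4*exp(u).
Back in s: F(s) = 4*exp(sin(2*s)).
Then F(pi/4) - F(0) = (4*E) - (4) = -4 + 4*E.

-4 + 4*E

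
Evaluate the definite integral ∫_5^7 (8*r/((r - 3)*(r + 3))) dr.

-4*log(2) + 4*log(5)

Factor the denominator: r**2 - 9 = (r + 3)(r - 3).
Partial fractions: 8*r/((r - 3)*(r + 3)) = 4/(r + 3) + 4/(r - 3).
An antiderivative is F(r) = 4*log(r - 3) + 4*log(r + 3).
Then F(7) - F(5) = (4*log(5) + 12*log(2)) - (16*log(2)) = -4*log(2) + 4*log(5).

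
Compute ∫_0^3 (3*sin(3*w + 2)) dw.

Let u = 3*w + 2, so du = 3 dw. When w = 0, u = 2; when w = 3, u = 11.
The integral becomes ∫ sin(u) du from 2 to 11, with antiderivative -cos(u).
Back in w: F(w) = -cos(3*w + 2).
Then F(3) - F(0) = (-cos(11)) - (-cos(2)) = cos(2) - cos(11).

cos(2) - cos(11)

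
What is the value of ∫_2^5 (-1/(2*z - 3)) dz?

An antiderivative is F(z) = -log(2*z - 3)/2.
Then F(5) - F(2) = (-log(7)/2) - (0) = -log(7)/2.

-log(7)/2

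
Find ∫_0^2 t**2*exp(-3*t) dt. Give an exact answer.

Integrate by parts twice (u = t^2, dv = exp(-3*t) dt).
An antiderivative is F(t) = (-9*t**2 - 6*t - 2)*exp(-3*t)/27.
Then F(2) - F(0) = (-50*exp(-6)/27) - (-2/27) = 2/27 - 50*exp(-6)/27.

2/27 - 50*exp(-6)/27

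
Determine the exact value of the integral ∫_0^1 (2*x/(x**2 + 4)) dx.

log(5/4)

Let u = x**2 + 4, so du = 2*x dx. When x = 0, u = 4; when x = 1, u = 5.
The integral becomes ∫ 1/u du from 4 to 5, with antiderivative log(u).
Back in x: F(x) = log(x**2 + 4).
Then F(1) - F(0) = (log(5)) - (log(4)) = log(5/4).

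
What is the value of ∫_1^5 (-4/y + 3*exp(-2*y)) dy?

An antiderivative is F(y) = -4*log(y) - 3*exp(-2*y)/2.
Then F(5) - F(1) = (-4*log(5) - 3*exp(-10)/2) - (-3*exp(-2)/2) = -4*log(5) - 3*exp(-10)/2 + 3*exp(-2)/2.

-4*log(5) - 3*exp(-10)/2 + 3*exp(-2)/2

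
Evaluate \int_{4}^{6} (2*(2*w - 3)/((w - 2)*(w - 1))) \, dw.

log(100/9)

Factor the denominator: w**2 - 3*w + 2 = (w - 1)(w - 2).
Partial fractions: 2*(2*w - 3)/((w - 2)*(w - 1)) = 2/(w - 1) + 2/(w - 2).
An antiderivative is F(w) = 2*log(w - 2) + 2*log(w - 1).
Then F(6) - F(4) = (4*log(2) + 2*log(5)) - (log(36)) = log(100/9).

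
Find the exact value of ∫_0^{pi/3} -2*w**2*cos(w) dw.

Integrate by parts twice (u = w^2, dv = -2*cos(w) dw).
An antiderivative is F(w) = -2*w**2*sin(w) - 4*w*cos(w) + 4*sin(w).
Then F(pi/3) - F(0) = (-2*pi/3 - sqrt(3)*pi**2/9 + 2*sqrt(3)) - (0) = -2*pi/3 - sqrt(3)*pi**2/9 + 2*sqrt(3).

-2*pi/3 - sqrt(3)*pi**2/9 + 2*sqrt(3)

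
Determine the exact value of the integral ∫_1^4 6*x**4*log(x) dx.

Integrate by parts once (u = ln x, dv = 6*x**4 dx).
An antiderivative is F(x) = 6*x**5*(5*log(x) - 1)/25.
Then F(4) - F(1) = (-6144/25 + 12288*log(2)/5) - (-6/25) = -6138/25 + 12288*log(2)/5.

-6138/25 + 12288*log(2)/5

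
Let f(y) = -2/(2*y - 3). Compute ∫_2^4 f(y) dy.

-log(5)

An antiderivative is F(y) = -log(2*y - 3).
Then F(4) - F(2) = (-log(5)) - (0) = -log(5).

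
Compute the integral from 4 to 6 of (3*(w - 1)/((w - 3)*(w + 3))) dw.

-2*log(7) + 5*log(3)

Factor the denominator: w**2 - 9 = (w + 3)(w - 3).
Partial fractions: 3*(w - 1)/((w - 3)*(w + 3)) = 2/(w + 3) + 1/(w - 3).
An antiderivative is F(w) = log(w - 3) + 2*log(w + 3).
Then F(6) - F(4) = (5*log(3)) - (log(49)) = -2*log(7) + 5*log(3).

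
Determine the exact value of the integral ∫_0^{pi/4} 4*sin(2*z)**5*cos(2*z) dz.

Let u = sin(2*z), so du = 2*cos(2*z) dz. When z = 0, u = 0; when z = pi/4, u = 1.
The integral becomes 2·∫ u**5 du from 0 to 1, with antiderivative u**6/3.
Back in z: F(z) = sin(2*z)**6/3.
Then F(pi/4) - F(0) = (1/3) - (0) = 1/3.

1/3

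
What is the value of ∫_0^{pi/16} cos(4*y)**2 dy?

1/16 + pi/32

Use the identity cos^2(4*y) = (1 + cos(8*y))/2.
An antiderivative is F(y) = y/2 + sin(8*y)/16.
Then F(pi/16) - F(0) = (1/16 + pi/32) - (0) = 1/16 + pi/32.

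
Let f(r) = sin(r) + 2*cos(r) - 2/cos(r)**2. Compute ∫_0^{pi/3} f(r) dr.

An antiderivative is F(r) = 2*sin(r) - cos(r) - 2*tan(r).
Then F(pi/3) - F(0) = (-sqrt(3) - 1/2) - (-1) = 1/2 - sqrt(3).

1/2 - sqrt(3)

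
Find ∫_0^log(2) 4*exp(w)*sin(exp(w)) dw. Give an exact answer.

Let u = exp(w), so du = exp(w) dw. When w = 0, u = 1; when w = log(2), u = 2.
The integral becomes 4·∫ sin(u) du from 1 to 2, with antiderivative -4*cos(u).
Back in w: F(w) = -4*cos(exp(w)).
Then F(log(2)) - F(0) = (-4*cos(2)) - (-4*cos(1)) = -4*cos(2) + 4*cos(1).

-4*cos(2) + 4*cos(1)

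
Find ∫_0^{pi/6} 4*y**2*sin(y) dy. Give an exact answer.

Integrate by parts twice (u = y^2, dv = 4*sin(y) dy).
An antiderivative is F(y) = -4*y**2*cos(y) + 8*y*sin(y) + 8*cos(y).
Then F(pi/6) - F(0) = (-sqrt(3)*pi**2/18 + 2*pi/3 + 4*sqrt(3)) - (8) = -8 - sqrt(3)*pi**2/18 + 2*pi/3 + 4*sqrt(3).

-8 - sqrt(3)*pi**2/18 + 2*pi/3 + 4*sqrt(3)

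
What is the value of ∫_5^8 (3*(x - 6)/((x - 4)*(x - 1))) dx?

-14*log(2) + 5*log(7)

Factor the denominator: x**2 - 5*x + 4 = (x - 1)(x - 4).
Partial fractions: 3*(x - 6)/((x - 4)*(x - 1)) = 5/(x - 1) - 2/(x - 4).
An antiderivative is F(x) = -2*log(x - 4) + 5*log(x - 1).
Then F(8) - F(5) = (-4*log(2) + 5*log(7)) - (10*log(2)) = -14*log(2) + 5*log(7).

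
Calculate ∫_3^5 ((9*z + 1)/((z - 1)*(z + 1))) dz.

log(2) + 4*log(3)

Factor the denominator: z**2 - 1 = (z + 1)(z - 1).
Partial fractions: (9*z + 1)/((z - 1)*(z + 1)) = 4/(z + 1) + 5/(z - 1).
An antiderivative is F(z) = 5*log(z - 1) + 4*log(z + 1).
Then F(5) - F(3) = (4*log(3) + 14*log(2)) - (13*log(2)) = log(2) + 4*log(3).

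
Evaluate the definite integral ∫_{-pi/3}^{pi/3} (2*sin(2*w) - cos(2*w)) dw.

-sqrt(3)/2

An antiderivative is F(w) = -sin(2*w)/2 - cos(2*w).
Then F(pi/3) - F(-pi/3) = (1/2 - sqrt(3)/4) - (sqrt(3)/4 + 1/2) = -sqrt(3)/2.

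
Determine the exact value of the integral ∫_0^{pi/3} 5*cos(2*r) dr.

An antiderivative is F(r) = 5*sin(2*r)/2.
Then F(pi/3) - F(0) = (5*sqrt(3)/4) - (0) = 5*sqrt(3)/4.

5*sqrt(3)/4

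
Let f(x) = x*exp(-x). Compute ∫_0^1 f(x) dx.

1 - 2*exp(-1)

Integrate by parts once (u = x, dv = exp(-x) dx).
An antiderivative is F(x) = (-x - 1)*exp(-x).
Then F(1) - F(0) = (-2*exp(-1)) - (-1) = 1 - 2*exp(-1).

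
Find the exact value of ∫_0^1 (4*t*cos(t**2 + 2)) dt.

-2*sin(2) + 2*sin(3)

Let u = t**2 + 2, so du = 2*t dt. When t = 0, u = 2; when t = 1, u = 3.
The integral becomes 2·∫ cos(u) du from 2 to 3, with antiderivative 2*sin(u).
Back in t: F(t) = 2*sin(t**2 + 2).
Then F(1) - F(0) = (2*sin(3)) - (2*sin(2)) = -2*sin(2) + 2*sin(3).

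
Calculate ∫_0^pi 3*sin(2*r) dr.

0

An antiderivative is F(r) = -3*cos(2*r)/2.
Then F(pi) - F(0) = (-3/2) - (-3/2) = 0.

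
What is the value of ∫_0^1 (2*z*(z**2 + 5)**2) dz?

Let u = z**2 + 5, so du = 2*z dz. When z = 0, u = 5; when z = 1, u = 6.
The integral becomes ∫ u**2 du from 5 to 6, with antiderivative u**3/3.
Back in z: F(z) = (z**2 + 5)**3/3.
Then F(1) - F(0) = (72) - (125/3) = 91/3.

91/3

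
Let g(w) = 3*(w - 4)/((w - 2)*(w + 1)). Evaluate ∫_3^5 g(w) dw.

log(27/32)

Factor the denominator: w**2 - w - 2 = (w + 1)(w - 2).
Partial fractions: 3*(w - 4)/((w - 2)*(w + 1)) = 5/(w + 1) - 2/(w - 2).
An antiderivative is F(w) = -2*log(w - 2) + 5*log(w + 1).
Then F(5) - F(3) = (3*log(3) + 5*log(2)) - (10*log(2)) = log(27/32).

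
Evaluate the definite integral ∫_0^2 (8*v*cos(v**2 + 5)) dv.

Let u = v**2 + 5, so du = 2*v dv. When v = 0, u = 5; when v = 2, u = 9.
The integral becomes 4·∫ cos(u) du from 5 to 9, with antiderivative 4*sin(u).
Back in v: F(v) = 4*sin(v**2 + 5).
Then F(2) - F(0) = (4*sin(9)) - (4*sin(5)) = 4*sin(9) - 4*sin(5).

4*sin(9) - 4*sin(5)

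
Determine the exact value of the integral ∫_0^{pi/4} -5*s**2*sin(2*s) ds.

Integrate by parts twice (u = s^2, dv = -5*sin(2*s) ds).
An antiderivative is F(s) = 5*s**2*cos(2*s)/2 - 5*s*sin(2*s)/2 - 5*cos(2*s)/4.
Then F(pi/4) - F(0) = (-5*pi/8) - (-5/4) = 5/4 - 5*pi/8.

5/4 - 5*pi/8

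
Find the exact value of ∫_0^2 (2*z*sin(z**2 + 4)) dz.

cos(4) - cos(8)

Let u = z**2 + 4, so du = 2*z dz. When z = 0, u = 4; when z = 2, u = 8.
The integral becomes ∫ sin(u) du from 4 to 8, with antiderivative -cos(u).
Back in z: F(z) = -cos(z**2 + 4).
Then F(2) - F(0) = (-cos(8)) - (-cos(4)) = cos(4) - cos(8).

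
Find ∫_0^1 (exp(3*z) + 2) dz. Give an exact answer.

5/3 + exp(3)/3

An antiderivative is F(z) = exp(3*z)/3 + 2*z.
Then F(1) - F(0) = (2 + exp(3)/3) - (1/3) = 5/3 + exp(3)/3.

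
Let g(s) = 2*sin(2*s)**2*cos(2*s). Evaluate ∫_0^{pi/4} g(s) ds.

Let u = sin(2*s), so du = 2*cos(2*s) ds. When s = 0, u = 0; when s = pi/4, u = 1.
The integral becomes ∫ u**2 du from 0 to 1, with antiderivative u**3/3.
Back in s: F(s) = sin(2*s)**3/3.
Then F(pi/4) - F(0) = (1/3) - (0) = 1/3.

1/3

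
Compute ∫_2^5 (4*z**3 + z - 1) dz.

1233/2

By the power rule, an antiderivative is F(z) = z**4 + z**2/2 - z.
Then F(5) - F(2) = (1265/2) - (16) = 1233/2.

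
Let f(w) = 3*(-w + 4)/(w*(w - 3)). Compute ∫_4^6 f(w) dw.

log(16/27)

Factor the denominator: w**2 - 3*w = w(w - 3).
Partial fractions: 3*(-w + 4)/(w*(w - 3)) = -4/w + 1/(w - 3).
An antiderivative is F(w) = -4*log(w) + log(w - 3).
Then F(6) - F(4) = (-3*log(3) - 4*log(2)) - (-8*log(2)) = log(16/27).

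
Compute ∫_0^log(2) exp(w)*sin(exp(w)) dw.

-cos(2) + cos(1)

Let u = exp(w), so du = exp(w) dw. When w = 0, u = 1; when w = log(2), u = 2.
The integral becomes ∫ sin(u) du from 1 to 2, with antiderivative -cos(u).
Back in w: F(w) = -cos(exp(w)).
Then F(log(2)) - F(0) = (-cos(2)) - (-cos(1)) = -cos(2) + cos(1).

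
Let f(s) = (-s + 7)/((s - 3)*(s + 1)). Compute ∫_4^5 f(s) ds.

log(25/18)

Factor the denominator: s**2 - 2*s - 3 = (s + 1)(s - 3).
Partial fractions: (-s + 7)/((s - 3)*(s + 1)) = -2/(s + 1) + 1/(s - 3).
An antiderivative is F(s) = log(s - 3) - 2*log(s + 1).
Then F(5) - F(4) = (-log(18)) - (-log(25)) = log(25/18).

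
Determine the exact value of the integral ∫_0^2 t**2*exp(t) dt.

Integrate by parts twice (u = t^2, dv = exp(t) dt).
An antiderivative is F(t) = (t**2 - 2*t + 2)*exp(t).
Then F(2) - F(0) = (2*exp(2)) - (2) = -2 + 2*exp(2).

-2 + 2*exp(2)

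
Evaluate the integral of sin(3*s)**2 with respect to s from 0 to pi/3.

Use the identity sin^2(3*s) = (1 - cos(6*s))/2.
An antiderivative is F(s) = s/2 - sin(6*s)/12.
Then F(pi/3) - F(0) = (pi/6) - (0) = pi/6.

pi/6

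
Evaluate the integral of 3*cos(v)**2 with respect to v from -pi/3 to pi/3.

Use the identity cos^2(v) = (1 + cos(2*v))/2.
An antiderivative is F(v) = 3*v/2 + 3*sin(2*v)/4.
Then F(pi/3) - F(-pi/3) = (3*sqrt(3)/8 + pi/2) - (-pi/2 - 3*sqrt(3)/8) = 3*sqrt(3)/4 + pi.

3*sqrt(3)/4 + pi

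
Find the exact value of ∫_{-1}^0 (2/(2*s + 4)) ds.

log(2)

An antiderivative is F(s) = log(2*s + 4).
Then F(0) - F(-1) = (log(4)) - (log(2)) = log(2).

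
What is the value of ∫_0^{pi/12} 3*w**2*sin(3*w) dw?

Integrate by parts twice (u = w^2, dv = 3*sin(3*w) dw).
An antiderivative is F(w) = -w**2*cos(3*w) + 2*w*sin(3*w)/3 + 2*cos(3*w)/9.
Then F(pi/12) - F(0) = (sqrt(2)*(-pi**2 + 8*pi + 32)/288) - (2/9) = -2/9 - sqrt(2)*pi**2/288 + sqrt(2)*pi/36 + sqrt(2)/9.

-2/9 - sqrt(2)*pi**2/288 + sqrt(2)*pi/36 + sqrt(2)/9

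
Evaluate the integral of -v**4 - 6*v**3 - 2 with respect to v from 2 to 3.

By the power rule, an antiderivative is F(v) = -v**5/5 - 3*v**4/2 - 2*v.
Then F(3) - F(2) = (-1761/10) - (-172/5) = -1417/10.

-1417/10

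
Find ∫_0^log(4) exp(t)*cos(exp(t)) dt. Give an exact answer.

-sin(1) + sin(4)

Let u = exp(t), so du = exp(t) dt. When t = 0, u = 1; when t = log(4), u = 4.
The integral becomes ∫ cos(u) du from 1 to 4, with antiderivative sin(u).
Back in t: F(t) = sin(exp(t)).
Then F(log(4)) - F(0) = (sin(4)) - (sin(1)) = -sin(1) + sin(4).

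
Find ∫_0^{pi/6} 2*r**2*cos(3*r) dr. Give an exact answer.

Integrate by parts twice (u = r^2, dv = 2*cos(3*r) dr).
An antiderivative is F(r) = 2*r**2*sin(3*r)/3 + 4*r*cos(3*r)/9 - 4*sin(3*r)/27.
Then F(pi/6) - F(0) = (-4/27 + pi**2/54) - (0) = -4/27 + pi**2/54.

-4/27 + pi**2/54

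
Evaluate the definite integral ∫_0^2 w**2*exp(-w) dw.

2 - 10*exp(-2)

Integrate by parts twice (u = w^2, dv = exp(-w) dw).
An antiderivative is F(w) = (-w**2 - 2*w - 2)*exp(-w).
Then F(2) - F(0) = (-10*exp(-2)) - (-2) = 2 - 10*exp(-2).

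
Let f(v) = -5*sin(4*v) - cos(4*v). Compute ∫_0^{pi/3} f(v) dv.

-15/8 + sqrt(3)/8

An antiderivative is F(v) = -sin(4*v)/4 + 5*cos(4*v)/4.
Then F(pi/3) - F(0) = (-5/8 + sqrt(3)/8) - (5/4) = -15/8 + sqrt(3)/8.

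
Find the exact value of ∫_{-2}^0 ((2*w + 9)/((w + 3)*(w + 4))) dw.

log(27/2)

Factor the denominator: w**2 + 7*w + 12 = (w + 4)(w + 3).
Partial fractions: (2*w + 9)/((w + 3)*(w + 4)) = -1/(w + 4) + 3/(w + 3).
An antiderivative is F(w) = 3*log(w + 3) - log(w + 4).
Then F(0) - F(-2) = (log(27/4)) - (-log(2)) = log(27/2).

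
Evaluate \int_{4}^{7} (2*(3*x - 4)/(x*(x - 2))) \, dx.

Factor the denominator: x**2 - 2*x = x(x - 2).
Partial fractions: 2*(3*x - 4)/(x*(x - 2)) = 4/x + 2/(x - 2).
An antiderivative is F(x) = 4*log(x) + 2*log(x - 2).
Then F(7) - F(4) = (2*log(5) + 4*log(7)) - (10*log(2)) = -10*log(2) + 2*log(5) + 4*log(7).

-10*log(2) + 2*log(5) + 4*log(7)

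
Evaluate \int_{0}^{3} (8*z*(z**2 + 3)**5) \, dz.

Let u = z**2 + 3, so du = 2*z dz. When z = 0, u = 3; when z = 3, u = 12.
The integral becomes 4·∫ u**5 du from 3 to 12, with antiderivative 2*u**6/3.
Back in z: F(z) = 2*(z**2 + 3)**6/3.
Then F(3) - F(0) = (1990656) - (486) = 1990170.

1990170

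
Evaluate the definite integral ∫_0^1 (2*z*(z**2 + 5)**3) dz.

Let u = z**2 + 5, so du = 2*z dz. When z = 0, u = 5; when z = 1, u = 6.
The integral becomes ∫ u**3 du from 5 to 6, with antiderivative u**4/4.
Back in z: F(z) = (z**2 + 5)**4/4.
Then F(1) - F(0) = (324) - (625/4) = 671/4.

671/4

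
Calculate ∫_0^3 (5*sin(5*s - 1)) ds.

Let u = 5*s - 1, so du = 5 ds. When s = 0, u = -1; when s = 3, u = 14.
The integral becomes ∫ sin(u) du from -1 to 14, with antiderivative -cos(u).
Back in s: F(s) = -cos(5*s - 1).
Then F(3) - F(0) = (-cos(14)) - (-cos(1)) = -cos(14) + cos(1).

-cos(14) + cos(1)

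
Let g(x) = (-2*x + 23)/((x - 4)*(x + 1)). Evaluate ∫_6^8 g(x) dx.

Factor the denominator: x**2 - 3*x - 4 = (x + 1)(x - 4).
Partial fractions: (-2*x + 23)/((x - 4)*(x + 1)) = -5/(x + 1) + 3/(x - 4).
An antiderivative is F(x) = 3*log(x - 4) - 5*log(x + 1).
Then F(8) - F(6) = (-10*log(3) + 6*log(2)) - (-5*log(7) + 3*log(2)) = -10*log(3) + 3*log(2) + 5*log(7).

-10*log(3) + 3*log(2) + 5*log(7)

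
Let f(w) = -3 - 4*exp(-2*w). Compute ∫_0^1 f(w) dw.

An antiderivative is F(w) = -3*w + 2*exp(-2*w).
Then F(1) - F(0) = (-3 + 2*exp(-2)) - (2) = -5 + 2*exp(-2).

-5 + 2*exp(-2)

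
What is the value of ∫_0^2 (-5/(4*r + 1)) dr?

An antiderivative is F(r) = -5*log(4*r + 1)/4.
Then F(2) - F(0) = (-5*log(3)/2) - (0) = -5*log(3)/2.

-5*log(3)/2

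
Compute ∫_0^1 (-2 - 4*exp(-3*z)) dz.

An antiderivative is F(z) = -2*z + 4*exp(-3*z)/3.
Then F(1) - F(0) = (-2 + 4*exp(-3)/3) - (4/3) = -10/3 + 4*exp(-3)/3.

-10/3 + 4*exp(-3)/3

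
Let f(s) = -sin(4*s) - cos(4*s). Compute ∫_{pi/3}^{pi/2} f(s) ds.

3/8 - sqrt(3)/8

An antiderivative is F(s) = -sin(4*s)/4 + cos(4*s)/4.
Then F(pi/2) - F(pi/3) = (1/4) - (-1/8 + sqrt(3)/8) = 3/8 - sqrt(3)/8.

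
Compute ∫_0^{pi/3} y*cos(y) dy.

Integrate by parts once (u = y, dv = cos(y) dy).
An antiderivative is F(y) = y*sin(y) + cos(y).
Then F(pi/3) - F(0) = (1/2 + sqrt(3)*pi/6) - (1) = -1/2 + sqrt(3)*pi/6.

-1/2 + sqrt(3)*pi/6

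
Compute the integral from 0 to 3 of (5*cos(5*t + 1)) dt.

Let u = 5*t + 1, so du = 5 dt. When t = 0, u = 1; when t = 3, u = 16.
The integral becomes ∫ cos(u) du from 1 to 16, with antiderivative sin(u).
Back in t: F(t) = sin(5*t + 1).
Then F(3) - F(0) = (sin(16)) - (sin(1)) = -sin(1) + sin(16).

-sin(1) + sin(16)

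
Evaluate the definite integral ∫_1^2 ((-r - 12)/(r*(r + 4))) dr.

log(9/50)

Factor the denominator: r**2 + 4*r = (r + 4)r.
Partial fractions: (-r - 12)/(r*(r + 4)) = 2/(r + 4) - 3/r.
An antiderivative is F(r) = -3*log(r) + 2*log(r + 4).
Then F(2) - F(1) = (log(9/2)) - (log(25)) = log(9/50).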